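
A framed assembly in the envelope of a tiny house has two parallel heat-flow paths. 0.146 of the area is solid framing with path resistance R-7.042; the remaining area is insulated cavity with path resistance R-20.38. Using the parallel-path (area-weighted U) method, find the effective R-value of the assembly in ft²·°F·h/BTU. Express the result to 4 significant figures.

15.97 ft²·°F·h/BTU

U_eff = 0.854/20.38 + 0.146/7.042 = 0.041904 + 0.020733 = 0.062637
R_eff = 1/U_eff = 15.965 ft²·°F·h/BTU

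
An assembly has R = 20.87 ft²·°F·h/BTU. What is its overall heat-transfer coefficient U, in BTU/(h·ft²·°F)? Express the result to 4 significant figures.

0.04792 BTU/(h·ft²·°F)

U = 1/R = 1/20.87 = 0.047916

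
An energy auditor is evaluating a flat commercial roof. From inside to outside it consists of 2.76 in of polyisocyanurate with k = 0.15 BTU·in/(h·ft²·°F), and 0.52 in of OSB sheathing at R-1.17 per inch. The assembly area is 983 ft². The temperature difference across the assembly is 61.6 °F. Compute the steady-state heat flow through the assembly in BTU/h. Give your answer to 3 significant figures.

2.76/0.15 = 18.4
0.52 × 1.17 = 0.6084
R_total = 18.4 + 0.6084 = 19.01 ft²·°F·h/BTU
Q = A·ΔT/R = 983 × 61.6 / 19.01 = 3186 BTU/h

3190 BTU/h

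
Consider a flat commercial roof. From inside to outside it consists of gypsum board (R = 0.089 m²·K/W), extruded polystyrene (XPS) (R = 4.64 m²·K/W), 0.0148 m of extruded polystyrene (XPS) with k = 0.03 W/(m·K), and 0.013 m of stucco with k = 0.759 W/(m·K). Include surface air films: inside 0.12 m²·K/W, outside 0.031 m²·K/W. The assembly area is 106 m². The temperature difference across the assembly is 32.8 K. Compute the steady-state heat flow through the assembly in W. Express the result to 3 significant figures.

645 W

0.0148/0.03 = 0.4933
0.013/0.759 = 0.01713
R_total = 0.12 + 0.089 + 4.64 + 0.4933 + 0.01713 + 0.031 = 5.39 m²·K/W
Q = A·ΔT/R = 106 × 32.8 / 5.39 = 645 W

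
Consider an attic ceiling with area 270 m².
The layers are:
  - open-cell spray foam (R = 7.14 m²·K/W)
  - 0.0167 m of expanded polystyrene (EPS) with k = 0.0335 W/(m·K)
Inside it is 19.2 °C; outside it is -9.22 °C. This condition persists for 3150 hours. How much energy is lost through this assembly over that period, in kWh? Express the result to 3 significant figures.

3160 kWh

0.0167/0.0335 = 0.4985
R_total = 7.14 + 0.4985 = 7.639 m²·K/W
Q = 270 × (19.2 − (-9.22)) / 7.639 = 1005 W
E = 1005 W × 3150 h / 1000 = 3164 kWh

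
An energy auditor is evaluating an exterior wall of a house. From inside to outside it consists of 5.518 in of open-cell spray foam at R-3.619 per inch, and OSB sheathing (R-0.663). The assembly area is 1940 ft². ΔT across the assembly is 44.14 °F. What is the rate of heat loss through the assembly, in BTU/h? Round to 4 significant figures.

5.518 × 3.619 = 19.97
R_total = 19.97 + 0.663 = 20.633 ft²·°F·h/BTU
Q = A·ΔT/R = 1940 × 44.14 / 20.633 = 4150.3 BTU/h

4150 BTU/h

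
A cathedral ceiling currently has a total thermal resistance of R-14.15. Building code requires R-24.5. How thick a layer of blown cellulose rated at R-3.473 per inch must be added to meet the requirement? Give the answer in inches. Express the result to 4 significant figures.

ΔR = 24.5 − 14.15 = 10.35 ft²·°F·h/BTU
L = ΔR / (R/in) = 10.35/3.473 = 2.9801 in

2.980 in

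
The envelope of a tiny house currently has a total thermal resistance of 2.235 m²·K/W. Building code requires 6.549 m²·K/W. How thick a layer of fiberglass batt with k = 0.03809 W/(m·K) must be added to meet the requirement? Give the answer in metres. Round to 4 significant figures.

ΔR = 6.549 − 2.235 = 4.314 m²·K/W
L = ΔR × k = 4.314 × 0.03809 = 0.16432 m

0.1643 m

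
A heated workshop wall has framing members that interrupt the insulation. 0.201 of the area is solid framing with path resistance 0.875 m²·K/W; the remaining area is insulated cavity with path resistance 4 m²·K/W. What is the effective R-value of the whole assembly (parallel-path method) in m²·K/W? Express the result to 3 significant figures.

2.33 m²·K/W

U_eff = 0.799/4 + 0.201/0.875 = 0.1998 + 0.2297 = 0.4295
R_eff = 1/U_eff = 2.328 m²·K/W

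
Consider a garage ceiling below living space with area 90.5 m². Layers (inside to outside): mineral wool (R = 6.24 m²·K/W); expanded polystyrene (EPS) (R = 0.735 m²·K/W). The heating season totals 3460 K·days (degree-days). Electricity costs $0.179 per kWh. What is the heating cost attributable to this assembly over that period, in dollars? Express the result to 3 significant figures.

193 dollars

R_total = 6.24 + 0.735 = 6.975 m²·K/W
E = A × HDD × 24 / R / 1000 = 90.5 × 3460 × 24 / 6.975 / 1000 = 1077 kWh
Cost = 1077 × 0.179 = $192.9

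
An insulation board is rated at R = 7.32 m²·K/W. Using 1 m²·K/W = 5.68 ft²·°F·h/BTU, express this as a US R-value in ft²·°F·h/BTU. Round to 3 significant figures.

41.6 ft²·°F·h/BTU

R_US = 7.32 × 5.68 = 41.58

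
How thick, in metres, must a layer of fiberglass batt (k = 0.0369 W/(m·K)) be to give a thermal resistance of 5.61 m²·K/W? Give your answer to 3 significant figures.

L = R·k = 5.61 × 0.0369 = 0.207 m

0.207 m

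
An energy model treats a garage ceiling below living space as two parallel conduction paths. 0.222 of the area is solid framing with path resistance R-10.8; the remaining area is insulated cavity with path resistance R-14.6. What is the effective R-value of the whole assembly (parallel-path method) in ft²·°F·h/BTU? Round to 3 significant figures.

U_eff = 0.778/14.6 + 0.222/10.8 = 0.05329 + 0.02056 = 0.07384
R_eff = 1/U_eff = 13.54 ft²·°F·h/BTU

13.5 ft²·°F·h/BTU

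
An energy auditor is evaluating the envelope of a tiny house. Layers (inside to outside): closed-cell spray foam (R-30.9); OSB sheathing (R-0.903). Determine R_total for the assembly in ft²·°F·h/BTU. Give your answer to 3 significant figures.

R_total = 30.9 + 0.903 = 31.8 ft²·°F·h/BTU

31.8 ft²·°F·h/BTU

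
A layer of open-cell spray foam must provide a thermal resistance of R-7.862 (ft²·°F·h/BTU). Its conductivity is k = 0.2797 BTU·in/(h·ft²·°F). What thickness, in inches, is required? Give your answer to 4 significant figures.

2.199 in

L = R × k = 7.862 × 0.2797 = 2.199 in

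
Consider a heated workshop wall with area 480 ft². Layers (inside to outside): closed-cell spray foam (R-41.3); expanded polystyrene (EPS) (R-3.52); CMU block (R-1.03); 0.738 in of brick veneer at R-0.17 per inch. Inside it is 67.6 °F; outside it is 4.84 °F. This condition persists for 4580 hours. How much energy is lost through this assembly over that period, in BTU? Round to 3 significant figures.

0.738 × 0.17 = 0.1255
R_total = 41.3 + 3.52 + 1.03 + 0.1255 = 45.98 ft²·°F·h/BTU
Q = 480 × (67.6 − 4.84) / 45.98 = 655.2 BTU/h
E = 655.2 × 4580 = 3001000 BTU

3000000 BTU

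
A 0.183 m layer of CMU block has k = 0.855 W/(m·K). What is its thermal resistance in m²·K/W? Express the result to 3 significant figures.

0.214 m²·K/W

R = L/k = 0.183/0.855 = 0.214 m²·K/W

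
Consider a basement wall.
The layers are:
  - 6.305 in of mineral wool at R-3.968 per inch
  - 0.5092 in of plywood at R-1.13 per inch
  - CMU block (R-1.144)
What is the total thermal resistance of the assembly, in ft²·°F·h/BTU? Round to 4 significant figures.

26.74 ft²·°F·h/BTU

6.305 × 3.968 = 25.018
0.5092 × 1.13 = 0.5754
R_total = 25.018 + 0.5754 + 1.144 = 26.738 ft²·°F·h/BTU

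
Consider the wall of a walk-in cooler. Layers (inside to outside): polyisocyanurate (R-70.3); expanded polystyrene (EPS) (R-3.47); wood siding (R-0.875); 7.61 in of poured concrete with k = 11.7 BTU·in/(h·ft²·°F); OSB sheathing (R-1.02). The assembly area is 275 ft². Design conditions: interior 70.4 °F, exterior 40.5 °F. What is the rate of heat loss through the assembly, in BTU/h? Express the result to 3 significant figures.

108 BTU/h

7.61/11.7 = 0.6504
R_total = 70.3 + 3.47 + 0.875 + 0.6504 + 1.02 = 76.32 ft²·°F·h/BTU
Q = A·ΔT/R = 275 × (70.4 − 40.5) / 76.32 = 107.7 BTU/h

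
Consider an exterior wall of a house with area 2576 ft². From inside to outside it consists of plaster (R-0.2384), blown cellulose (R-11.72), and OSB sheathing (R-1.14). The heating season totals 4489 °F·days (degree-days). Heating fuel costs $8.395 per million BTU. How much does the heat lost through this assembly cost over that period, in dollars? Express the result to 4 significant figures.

177.9 dollars

R_total = 0.2384 + 11.72 + 1.14 = 13.098 ft²·°F·h/BTU
E = A × HDD × 24 / R = 2576 × 4489 × 24 / 13.098 = 21188000 BTU
Cost = 21188000/10⁶ × 8.395 = $177.87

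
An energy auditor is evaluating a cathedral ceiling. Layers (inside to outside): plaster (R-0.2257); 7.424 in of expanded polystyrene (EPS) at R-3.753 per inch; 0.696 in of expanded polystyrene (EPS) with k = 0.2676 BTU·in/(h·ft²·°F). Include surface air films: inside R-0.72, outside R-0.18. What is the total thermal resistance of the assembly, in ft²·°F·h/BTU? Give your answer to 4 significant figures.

31.59 ft²·°F·h/BTU

7.424 × 3.753 = 27.862
0.696/0.2676 = 2.6009
R_total = 0.72 + 0.2257 + 27.862 + 2.6009 + 0.18 = 31.589 ft²·°F·h/BTU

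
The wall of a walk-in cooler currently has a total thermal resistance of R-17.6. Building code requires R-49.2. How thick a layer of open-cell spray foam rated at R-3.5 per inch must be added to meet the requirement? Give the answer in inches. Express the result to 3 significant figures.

ΔR = 49.2 − 17.6 = 31.6 ft²·°F·h/BTU
L = ΔR / (R/in) = 31.6/3.5 = 9.029 in

9.03 in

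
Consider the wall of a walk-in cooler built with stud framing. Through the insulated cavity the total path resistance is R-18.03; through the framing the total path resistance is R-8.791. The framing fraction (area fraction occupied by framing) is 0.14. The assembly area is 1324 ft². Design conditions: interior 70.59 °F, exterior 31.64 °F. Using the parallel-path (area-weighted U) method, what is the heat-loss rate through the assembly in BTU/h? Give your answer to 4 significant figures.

3281 BTU/h

U_eff = 0.86/18.03 + 0.14/8.791 = 0.047698 + 0.015925 = 0.063624
R_eff = 1/U_eff = 15.717 ft²·°F·h/BTU
Q = 1324 × (70.59 − 31.64) / 15.717 = 3281.1 BTU/h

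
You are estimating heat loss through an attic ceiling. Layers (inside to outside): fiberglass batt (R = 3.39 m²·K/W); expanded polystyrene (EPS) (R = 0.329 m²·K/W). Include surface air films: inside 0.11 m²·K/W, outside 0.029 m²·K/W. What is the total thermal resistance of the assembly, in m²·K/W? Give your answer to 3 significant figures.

3.86 m²·K/W

R_total = 0.11 + 3.39 + 0.329 + 0.029 = 3.858 m²·K/W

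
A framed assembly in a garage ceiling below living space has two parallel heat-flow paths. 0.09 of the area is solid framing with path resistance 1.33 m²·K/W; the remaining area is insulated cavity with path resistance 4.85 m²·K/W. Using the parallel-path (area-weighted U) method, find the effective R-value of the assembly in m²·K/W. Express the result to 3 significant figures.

3.92 m²·K/W

U_eff = 0.91/4.85 + 0.09/1.33 = 0.1876 + 0.06767 = 0.2553
R_eff = 1/U_eff = 3.917 m²·K/W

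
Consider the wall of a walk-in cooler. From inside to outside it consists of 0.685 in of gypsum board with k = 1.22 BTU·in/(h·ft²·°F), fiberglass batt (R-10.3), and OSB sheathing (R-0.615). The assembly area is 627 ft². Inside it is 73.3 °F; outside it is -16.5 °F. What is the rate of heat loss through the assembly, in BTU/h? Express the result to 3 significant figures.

4910 BTU/h

0.685/1.22 = 0.5615
R_total = 0.5615 + 10.3 + 0.615 = 11.48 ft²·°F·h/BTU
Q = A·ΔT/R = 627 × (73.3 − (-16.5)) / 11.48 = 4906 BTU/h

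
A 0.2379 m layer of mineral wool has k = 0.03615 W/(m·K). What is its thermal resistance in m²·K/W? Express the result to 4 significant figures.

6.581 m²·K/W

R = L/k = 0.2379/0.03615 = 6.5809 m²·K/W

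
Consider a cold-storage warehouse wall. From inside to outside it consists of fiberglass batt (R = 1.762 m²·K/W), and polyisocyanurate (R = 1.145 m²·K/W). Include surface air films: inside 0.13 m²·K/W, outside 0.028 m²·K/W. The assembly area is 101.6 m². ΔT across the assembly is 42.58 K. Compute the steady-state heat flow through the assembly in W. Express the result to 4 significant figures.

1411 W

R_total = 0.13 + 1.762 + 1.145 + 0.028 = 3.065 m²·K/W
Q = A·ΔT/R = 101.6 × 42.58 / 3.065 = 1411.5 W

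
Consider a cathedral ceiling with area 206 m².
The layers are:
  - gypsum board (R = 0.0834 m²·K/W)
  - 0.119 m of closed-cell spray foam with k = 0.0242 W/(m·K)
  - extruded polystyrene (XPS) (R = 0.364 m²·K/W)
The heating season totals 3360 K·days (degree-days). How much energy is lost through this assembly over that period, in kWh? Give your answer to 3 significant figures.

0.119/0.0242 = 4.917
R_total = 0.0834 + 4.917 + 0.364 = 5.365 m²·K/W
E = A × HDD × 24 / R / 1000 = 206 × 3360 × 24 / 5.365 / 1000 = 3096 kWh

3100 kWh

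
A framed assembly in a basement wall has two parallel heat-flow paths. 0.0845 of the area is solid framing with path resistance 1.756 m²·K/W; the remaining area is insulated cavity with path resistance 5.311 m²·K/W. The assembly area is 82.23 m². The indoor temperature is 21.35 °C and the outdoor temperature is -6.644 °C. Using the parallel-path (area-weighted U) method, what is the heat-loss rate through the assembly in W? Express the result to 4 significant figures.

U_eff = 0.9155/5.311 + 0.0845/1.756 = 0.17238 + 0.048121 = 0.2205
R_eff = 1/U_eff = 4.5352 m²·K/W
Q = 82.23 × (21.35 − (-6.644)) / 4.5352 = 507.58 W

507.6 W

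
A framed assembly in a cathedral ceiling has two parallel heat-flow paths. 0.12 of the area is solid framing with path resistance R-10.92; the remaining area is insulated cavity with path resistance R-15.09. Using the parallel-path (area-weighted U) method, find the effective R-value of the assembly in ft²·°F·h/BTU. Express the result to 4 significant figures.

U_eff = 0.88/15.09 + 0.12/10.92 = 0.058317 + 0.010989 = 0.069306
R_eff = 1/U_eff = 14.429 ft²·°F·h/BTU

14.43 ft²·°F·h/BTU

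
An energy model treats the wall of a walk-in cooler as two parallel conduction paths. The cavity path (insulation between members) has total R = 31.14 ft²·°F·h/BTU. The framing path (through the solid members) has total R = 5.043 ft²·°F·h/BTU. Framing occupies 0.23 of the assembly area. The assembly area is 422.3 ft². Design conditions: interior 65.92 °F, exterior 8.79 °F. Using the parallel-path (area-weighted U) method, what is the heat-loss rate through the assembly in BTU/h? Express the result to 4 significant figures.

1697 BTU/h

U_eff = 0.77/31.14 + 0.23/5.043 = 0.024727 + 0.045608 = 0.070335
R_eff = 1/U_eff = 14.218 ft²·°F·h/BTU
Q = 422.3 × (65.92 − 8.79) / 14.218 = 1696.9 BTU/h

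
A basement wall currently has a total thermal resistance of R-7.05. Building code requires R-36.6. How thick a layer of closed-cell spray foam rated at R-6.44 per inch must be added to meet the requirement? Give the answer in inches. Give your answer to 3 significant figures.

ΔR = 36.6 − 7.05 = 29.55 ft²·°F·h/BTU
L = ΔR / (R/in) = 29.55/6.44 = 4.589 in

4.59 in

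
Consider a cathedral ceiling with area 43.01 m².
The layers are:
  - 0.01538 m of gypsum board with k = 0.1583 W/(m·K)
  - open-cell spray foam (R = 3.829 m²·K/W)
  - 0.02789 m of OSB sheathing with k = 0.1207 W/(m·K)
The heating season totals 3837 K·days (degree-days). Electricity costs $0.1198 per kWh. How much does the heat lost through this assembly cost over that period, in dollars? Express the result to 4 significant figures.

114.1 dollars

0.01538/0.1583 = 0.097157
0.02789/0.1207 = 0.23107
R_total = 0.097157 + 3.829 + 0.23107 = 4.1572 m²·K/W
E = A × HDD × 24 / R / 1000 = 43.01 × 3837 × 24 / 4.1572 / 1000 = 952.73 kWh
Cost = 952.73 × 0.1198 = $114.14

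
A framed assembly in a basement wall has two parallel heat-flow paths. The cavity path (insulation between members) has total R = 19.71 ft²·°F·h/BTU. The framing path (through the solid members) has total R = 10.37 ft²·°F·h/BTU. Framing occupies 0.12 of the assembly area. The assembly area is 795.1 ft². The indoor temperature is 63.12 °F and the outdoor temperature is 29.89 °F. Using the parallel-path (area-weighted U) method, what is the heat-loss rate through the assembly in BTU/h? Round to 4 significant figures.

1485 BTU/h

U_eff = 0.88/19.71 + 0.12/10.37 = 0.044647 + 0.011572 = 0.056219
R_eff = 1/U_eff = 17.788 ft²·°F·h/BTU
Q = 795.1 × (63.12 − 29.89) / 17.788 = 1485.4 BTU/h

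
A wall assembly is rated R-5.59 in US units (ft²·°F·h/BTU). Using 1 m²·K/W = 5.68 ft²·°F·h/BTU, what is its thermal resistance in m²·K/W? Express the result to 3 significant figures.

0.984 m²·K/W

R_SI = 5.59/5.68 = 0.9842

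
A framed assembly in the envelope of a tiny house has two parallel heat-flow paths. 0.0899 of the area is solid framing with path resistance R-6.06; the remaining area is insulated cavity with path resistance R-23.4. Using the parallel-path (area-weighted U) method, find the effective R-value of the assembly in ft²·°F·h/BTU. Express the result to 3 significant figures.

U_eff = 0.9101/23.4 + 0.0899/6.06 = 0.03889 + 0.01483 = 0.05373
R_eff = 1/U_eff = 18.61 ft²·°F·h/BTU

18.6 ft²·°F·h/BTU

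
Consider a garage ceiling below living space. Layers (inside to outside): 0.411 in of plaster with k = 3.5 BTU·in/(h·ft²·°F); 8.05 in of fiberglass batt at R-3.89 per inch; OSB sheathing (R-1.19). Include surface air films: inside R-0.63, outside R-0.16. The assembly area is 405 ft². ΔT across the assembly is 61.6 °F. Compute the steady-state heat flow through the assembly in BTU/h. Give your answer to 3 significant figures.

0.411/3.5 = 0.1174
8.05 × 3.89 = 31.31
R_total = 0.63 + 0.1174 + 31.31 + 1.19 + 0.16 = 33.41 ft²·°F·h/BTU
Q = A·ΔT/R = 405 × 61.6 / 33.41 = 746.7 BTU/h

747 BTU/h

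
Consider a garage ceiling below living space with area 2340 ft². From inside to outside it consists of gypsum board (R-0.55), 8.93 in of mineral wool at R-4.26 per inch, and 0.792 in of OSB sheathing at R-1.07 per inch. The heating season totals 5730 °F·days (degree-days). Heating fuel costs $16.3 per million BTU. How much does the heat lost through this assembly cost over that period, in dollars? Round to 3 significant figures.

8.93 × 4.26 = 38.04
0.792 × 1.07 = 0.8474
R_total = 0.55 + 38.04 + 0.8474 = 39.44 ft²·°F·h/BTU
E = A × HDD × 24 / R = 2340 × 5730 × 24 / 39.44 = 8159000 BTU
Cost = 8159000/10⁶ × 16.3 = $133

133 dollars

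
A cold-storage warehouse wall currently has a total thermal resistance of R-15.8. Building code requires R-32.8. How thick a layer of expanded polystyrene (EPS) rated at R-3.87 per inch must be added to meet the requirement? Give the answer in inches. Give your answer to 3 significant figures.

4.39 in

ΔR = 32.8 − 15.8 = 17 ft²·°F·h/BTU
L = ΔR / (R/in) = 17/3.87 = 4.393 in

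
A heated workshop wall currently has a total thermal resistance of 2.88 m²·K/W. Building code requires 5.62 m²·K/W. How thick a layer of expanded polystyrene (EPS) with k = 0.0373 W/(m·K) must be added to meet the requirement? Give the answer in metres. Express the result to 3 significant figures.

0.102 m

ΔR = 5.62 − 2.88 = 2.74 m²·K/W
L = ΔR × k = 2.74 × 0.0373 = 0.1022 m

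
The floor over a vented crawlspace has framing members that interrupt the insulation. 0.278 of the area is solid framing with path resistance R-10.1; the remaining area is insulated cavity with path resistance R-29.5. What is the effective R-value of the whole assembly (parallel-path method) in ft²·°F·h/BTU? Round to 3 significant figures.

19.2 ft²·°F·h/BTU

U_eff = 0.722/29.5 + 0.278/10.1 = 0.02447 + 0.02752 = 0.052
R_eff = 1/U_eff = 19.23 ft²·°F·h/BTU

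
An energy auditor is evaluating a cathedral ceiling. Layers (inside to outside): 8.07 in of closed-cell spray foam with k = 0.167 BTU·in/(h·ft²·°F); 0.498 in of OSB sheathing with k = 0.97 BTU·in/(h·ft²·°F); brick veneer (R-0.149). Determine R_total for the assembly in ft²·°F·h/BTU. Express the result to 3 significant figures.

8.07/0.167 = 48.32
0.498/0.97 = 0.5134
R_total = 48.32 + 0.5134 + 0.149 = 48.99 ft²·°F·h/BTU

49.0 ft²·°F·h/BTU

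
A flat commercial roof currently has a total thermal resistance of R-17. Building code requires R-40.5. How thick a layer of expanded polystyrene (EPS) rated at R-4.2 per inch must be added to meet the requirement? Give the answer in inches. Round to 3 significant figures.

5.60 in

ΔR = 40.5 − 17 = 23.5 ft²·°F·h/BTU
L = ΔR / (R/in) = 23.5/4.2 = 5.595 in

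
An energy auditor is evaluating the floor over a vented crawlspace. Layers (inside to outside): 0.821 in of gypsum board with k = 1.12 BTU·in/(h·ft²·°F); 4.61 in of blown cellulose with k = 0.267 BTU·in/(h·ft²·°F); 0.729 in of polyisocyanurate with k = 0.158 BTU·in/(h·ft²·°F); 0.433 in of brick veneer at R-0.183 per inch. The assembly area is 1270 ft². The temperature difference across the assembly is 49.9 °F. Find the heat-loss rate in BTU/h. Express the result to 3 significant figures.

2790 BTU/h

0.821/1.12 = 0.733
4.61/0.267 = 17.27
0.729/0.158 = 4.614
0.433 × 0.183 = 0.07924
R_total = 0.733 + 17.27 + 4.614 + 0.07924 = 22.69 ft²·°F·h/BTU
Q = A·ΔT/R = 1270 × 49.9 / 22.69 = 2793 BTU/h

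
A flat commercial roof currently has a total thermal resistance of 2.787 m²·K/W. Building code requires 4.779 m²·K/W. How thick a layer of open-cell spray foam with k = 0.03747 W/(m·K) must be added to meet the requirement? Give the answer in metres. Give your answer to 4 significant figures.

0.07464 m

ΔR = 4.779 − 2.787 = 1.992 m²·K/W
L = ΔR × k = 1.992 × 0.03747 = 0.07464 m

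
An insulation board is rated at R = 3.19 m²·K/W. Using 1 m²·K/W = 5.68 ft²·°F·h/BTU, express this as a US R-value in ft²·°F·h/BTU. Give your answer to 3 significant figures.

R_US = 3.19 × 5.68 = 18.12

18.1 ft²·°F·h/BTU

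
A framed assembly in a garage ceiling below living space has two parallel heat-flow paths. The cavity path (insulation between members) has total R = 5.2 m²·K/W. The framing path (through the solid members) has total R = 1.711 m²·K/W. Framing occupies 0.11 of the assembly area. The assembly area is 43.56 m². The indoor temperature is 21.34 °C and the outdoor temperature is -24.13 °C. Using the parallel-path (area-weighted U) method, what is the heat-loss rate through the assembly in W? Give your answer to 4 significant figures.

466.3 W

U_eff = 0.89/5.2 + 0.11/1.711 = 0.17115 + 0.06429 = 0.23544
R_eff = 1/U_eff = 4.2473 m²·K/W
Q = 43.56 × (21.34 − (-24.13)) / 4.2473 = 466.34 W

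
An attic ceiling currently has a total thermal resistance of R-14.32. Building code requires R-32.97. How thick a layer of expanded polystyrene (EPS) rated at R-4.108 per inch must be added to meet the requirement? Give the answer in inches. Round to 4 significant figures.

4.540 in

ΔR = 32.97 − 14.32 = 18.65 ft²·°F·h/BTU
L = ΔR / (R/in) = 18.65/4.108 = 4.5399 in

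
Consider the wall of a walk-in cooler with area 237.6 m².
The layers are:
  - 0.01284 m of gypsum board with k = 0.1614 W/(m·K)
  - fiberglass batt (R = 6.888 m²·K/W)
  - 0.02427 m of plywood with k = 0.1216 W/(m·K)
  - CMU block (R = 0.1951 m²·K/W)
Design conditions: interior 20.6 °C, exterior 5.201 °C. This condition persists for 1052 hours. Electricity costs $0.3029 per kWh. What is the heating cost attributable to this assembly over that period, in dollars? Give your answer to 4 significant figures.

158.4 dollars

0.01284/0.1614 = 0.079554
0.02427/0.1216 = 0.19959
R_total = 0.079554 + 6.888 + 0.19959 + 0.1951 = 7.3622 m²·K/W
Q = 237.6 × (20.6 − 5.201) / 7.3622 = 496.97 W
E = 496.97 W × 1052 h / 1000 = 522.81 kWh
Cost = 522.81 × 0.3029 = $158.36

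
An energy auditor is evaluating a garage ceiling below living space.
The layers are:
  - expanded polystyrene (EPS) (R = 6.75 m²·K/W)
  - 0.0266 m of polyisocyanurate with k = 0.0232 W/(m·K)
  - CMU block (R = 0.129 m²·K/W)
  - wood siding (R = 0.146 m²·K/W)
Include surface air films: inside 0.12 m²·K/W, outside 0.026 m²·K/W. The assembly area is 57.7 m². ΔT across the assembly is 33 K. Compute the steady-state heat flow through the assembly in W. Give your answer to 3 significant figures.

0.0266/0.0232 = 1.147
R_total = 0.12 + 6.75 + 1.147 + 0.129 + 0.146 + 0.026 = 8.318 m²·K/W
Q = A·ΔT/R = 57.7 × 33 / 8.318 = 228.9 W

229 W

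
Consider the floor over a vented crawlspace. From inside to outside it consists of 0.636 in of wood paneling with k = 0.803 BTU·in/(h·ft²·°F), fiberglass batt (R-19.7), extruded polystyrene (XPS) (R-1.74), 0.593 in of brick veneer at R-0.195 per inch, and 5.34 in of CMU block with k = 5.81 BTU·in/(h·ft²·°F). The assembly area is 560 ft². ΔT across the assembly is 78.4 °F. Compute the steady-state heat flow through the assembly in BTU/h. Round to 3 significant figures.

1890 BTU/h

0.636/0.803 = 0.792
0.593 × 0.195 = 0.1156
5.34/5.81 = 0.9191
R_total = 0.792 + 19.7 + 1.74 + 0.1156 + 0.9191 = 23.27 ft²·°F·h/BTU
Q = A·ΔT/R = 560 × 78.4 / 23.27 = 1887 BTU/h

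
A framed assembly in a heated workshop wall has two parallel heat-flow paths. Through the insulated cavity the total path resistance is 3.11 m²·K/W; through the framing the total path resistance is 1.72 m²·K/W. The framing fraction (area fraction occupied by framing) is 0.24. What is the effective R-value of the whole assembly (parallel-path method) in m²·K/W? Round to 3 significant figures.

U_eff = 0.76/3.11 + 0.24/1.72 = 0.2444 + 0.1395 = 0.3839
R_eff = 1/U_eff = 2.605 m²·K/W

2.60 m²·K/W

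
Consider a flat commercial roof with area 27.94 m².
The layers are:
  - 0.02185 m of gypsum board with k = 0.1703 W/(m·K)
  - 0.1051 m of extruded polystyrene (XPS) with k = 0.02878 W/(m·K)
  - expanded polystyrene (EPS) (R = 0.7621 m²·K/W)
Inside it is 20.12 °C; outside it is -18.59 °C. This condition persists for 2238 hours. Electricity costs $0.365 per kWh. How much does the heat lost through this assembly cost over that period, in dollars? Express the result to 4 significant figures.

194.5 dollars

0.02185/0.1703 = 0.1283
0.1051/0.02878 = 3.6518
R_total = 0.1283 + 3.6518 + 0.7621 = 4.5422 m²·K/W
Q = 27.94 × (20.12 − (-18.59)) / 4.5422 = 238.11 W
E = 238.11 W × 2238 h / 1000 = 532.89 kWh
Cost = 532.89 × 0.365 = $194.51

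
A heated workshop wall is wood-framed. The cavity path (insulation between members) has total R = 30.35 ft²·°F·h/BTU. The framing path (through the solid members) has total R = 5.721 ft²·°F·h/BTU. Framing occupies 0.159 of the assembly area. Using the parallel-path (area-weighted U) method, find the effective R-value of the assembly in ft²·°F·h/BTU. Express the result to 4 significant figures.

U_eff = 0.841/30.35 + 0.159/5.721 = 0.02771 + 0.027792 = 0.055502
R_eff = 1/U_eff = 18.017 ft²·°F·h/BTU

18.02 ft²·°F·h/BTU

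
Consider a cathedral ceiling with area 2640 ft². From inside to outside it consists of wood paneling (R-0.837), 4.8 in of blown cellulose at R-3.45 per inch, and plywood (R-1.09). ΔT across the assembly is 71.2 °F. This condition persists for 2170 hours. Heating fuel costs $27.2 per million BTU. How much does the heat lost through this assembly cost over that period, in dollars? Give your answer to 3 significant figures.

4.8 × 3.45 = 16.56
R_total = 0.837 + 16.56 + 1.09 = 18.49 ft²·°F·h/BTU
Q = 2640 × 71.2 / 18.49 = 10170 BTU/h
E = 10170 × 2170 = 22060000 BTU
Cost = 22060000/10⁶ × 27.2 = $600.1

600 dollars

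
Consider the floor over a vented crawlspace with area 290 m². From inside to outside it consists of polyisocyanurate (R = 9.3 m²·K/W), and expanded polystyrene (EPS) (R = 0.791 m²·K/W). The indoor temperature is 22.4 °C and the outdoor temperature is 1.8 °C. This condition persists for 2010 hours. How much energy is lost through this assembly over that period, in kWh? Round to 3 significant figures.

1190 kWh

R_total = 9.3 + 0.791 = 10.09 m²·K/W
Q = 290 × (22.4 − 1.8) / 10.09 = 592 W
E = 592 W × 2010 h / 1000 = 1190 kWh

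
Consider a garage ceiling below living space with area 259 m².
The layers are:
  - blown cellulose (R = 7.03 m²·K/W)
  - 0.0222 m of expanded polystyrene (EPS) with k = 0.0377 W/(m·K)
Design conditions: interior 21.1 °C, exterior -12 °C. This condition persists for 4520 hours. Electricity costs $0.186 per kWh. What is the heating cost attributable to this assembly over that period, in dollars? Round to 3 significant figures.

946 dollars

0.0222/0.0377 = 0.5889
R_total = 7.03 + 0.5889 = 7.619 m²·K/W
Q = 259 × (21.1 − (-12)) / 7.619 = 1125 W
E = 1125 W × 4520 h / 1000 = 5086 kWh
Cost = 5086 × 0.186 = $946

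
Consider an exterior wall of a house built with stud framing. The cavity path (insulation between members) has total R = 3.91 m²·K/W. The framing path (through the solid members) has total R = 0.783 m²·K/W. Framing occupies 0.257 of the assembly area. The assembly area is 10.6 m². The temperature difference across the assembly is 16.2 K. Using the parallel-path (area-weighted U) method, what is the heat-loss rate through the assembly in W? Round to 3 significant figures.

U_eff = 0.743/3.91 + 0.257/0.783 = 0.19 + 0.3282 = 0.5183
R_eff = 1/U_eff = 1.93 m²·K/W
Q = 10.6 × 16.2 / 1.93 = 88.99 W

89.0 W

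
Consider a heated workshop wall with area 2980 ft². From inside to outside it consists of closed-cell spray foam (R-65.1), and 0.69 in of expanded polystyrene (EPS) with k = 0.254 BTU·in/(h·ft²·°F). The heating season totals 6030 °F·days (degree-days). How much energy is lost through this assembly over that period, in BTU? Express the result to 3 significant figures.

6360000 BTU

0.69/0.254 = 2.717
R_total = 65.1 + 2.717 = 67.82 ft²·°F·h/BTU
E = A × HDD × 24 / R = 2980 × 6030 × 24 / 67.82 = 6359000 BTU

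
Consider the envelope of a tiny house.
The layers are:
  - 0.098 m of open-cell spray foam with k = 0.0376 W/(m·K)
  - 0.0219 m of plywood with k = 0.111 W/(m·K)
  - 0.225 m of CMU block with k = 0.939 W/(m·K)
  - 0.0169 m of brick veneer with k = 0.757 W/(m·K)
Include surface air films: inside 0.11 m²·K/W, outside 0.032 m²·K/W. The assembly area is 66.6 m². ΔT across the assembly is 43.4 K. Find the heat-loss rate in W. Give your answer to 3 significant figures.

0.098/0.0376 = 2.606
0.0219/0.111 = 0.1973
0.225/0.939 = 0.2396
0.0169/0.757 = 0.02232
R_total = 0.11 + 2.606 + 0.1973 + 0.2396 + 0.02232 + 0.032 = 3.208 m²·K/W
Q = A·ΔT/R = 66.6 × 43.4 / 3.208 = 901.1 W

901 W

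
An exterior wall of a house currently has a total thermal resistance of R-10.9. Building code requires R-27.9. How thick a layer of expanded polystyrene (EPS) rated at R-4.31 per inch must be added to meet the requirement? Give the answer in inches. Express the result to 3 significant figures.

3.94 in

ΔR = 27.9 − 10.9 = 17 ft²·°F·h/BTU
L = ΔR / (R/in) = 17/4.31 = 3.944 in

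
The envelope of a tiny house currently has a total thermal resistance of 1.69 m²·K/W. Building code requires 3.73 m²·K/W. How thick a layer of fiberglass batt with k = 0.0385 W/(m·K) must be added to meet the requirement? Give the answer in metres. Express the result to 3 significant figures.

0.0785 m

ΔR = 3.73 − 1.69 = 2.04 m²·K/W
L = ΔR × k = 2.04 × 0.0385 = 0.07854 m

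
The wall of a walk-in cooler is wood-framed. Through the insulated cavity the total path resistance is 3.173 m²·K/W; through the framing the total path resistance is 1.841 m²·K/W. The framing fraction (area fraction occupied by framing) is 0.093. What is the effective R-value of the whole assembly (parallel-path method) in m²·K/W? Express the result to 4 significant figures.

U_eff = 0.907/3.173 + 0.093/1.841 = 0.28585 + 0.050516 = 0.33637
R_eff = 1/U_eff = 2.973 m²·K/W

2.973 m²·K/W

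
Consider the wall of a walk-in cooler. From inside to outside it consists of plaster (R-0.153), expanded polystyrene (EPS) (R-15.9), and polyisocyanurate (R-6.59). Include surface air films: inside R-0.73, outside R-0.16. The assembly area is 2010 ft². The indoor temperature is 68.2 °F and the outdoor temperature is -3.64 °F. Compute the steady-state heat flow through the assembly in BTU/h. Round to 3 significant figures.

6140 BTU/h

R_total = 0.73 + 0.153 + 15.9 + 6.59 + 0.16 = 23.53 ft²·°F·h/BTU
Q = A·ΔT/R = 2010 × (68.2 − (-3.64)) / 23.53 = 6136 BTU/h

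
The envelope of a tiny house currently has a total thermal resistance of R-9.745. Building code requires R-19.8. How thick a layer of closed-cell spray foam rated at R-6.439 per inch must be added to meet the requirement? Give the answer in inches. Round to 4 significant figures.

ΔR = 19.8 − 9.745 = 10.055 ft²·°F·h/BTU
L = ΔR / (R/in) = 10.055/6.439 = 1.5616 in

1.562 in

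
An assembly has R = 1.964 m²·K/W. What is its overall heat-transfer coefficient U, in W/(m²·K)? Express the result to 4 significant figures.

U = 1/R = 1/1.964 = 0.50916

0.5092 W/(m²·K)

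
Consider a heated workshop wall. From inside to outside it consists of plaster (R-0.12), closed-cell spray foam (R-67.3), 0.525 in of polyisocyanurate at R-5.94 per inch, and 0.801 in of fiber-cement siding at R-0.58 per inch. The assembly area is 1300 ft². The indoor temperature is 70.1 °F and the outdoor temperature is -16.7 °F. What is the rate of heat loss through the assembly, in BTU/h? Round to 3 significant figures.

0.525 × 5.94 = 3.119
0.801 × 0.58 = 0.4646
R_total = 0.12 + 67.3 + 3.119 + 0.4646 = 71 ft²·°F·h/BTU
Q = A·ΔT/R = 1300 × (70.1 − (-16.7)) / 71 = 1589 BTU/h

1590 BTU/h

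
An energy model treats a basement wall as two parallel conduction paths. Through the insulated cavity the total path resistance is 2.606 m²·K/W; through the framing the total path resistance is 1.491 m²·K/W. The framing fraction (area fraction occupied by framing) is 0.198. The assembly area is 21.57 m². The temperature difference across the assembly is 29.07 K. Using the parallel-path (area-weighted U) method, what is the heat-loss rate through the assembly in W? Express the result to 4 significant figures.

U_eff = 0.802/2.606 + 0.198/1.491 = 0.30775 + 0.1328 = 0.44055
R_eff = 1/U_eff = 2.2699 m²·K/W
Q = 21.57 × 29.07 / 2.2699 = 276.24 W

276.2 W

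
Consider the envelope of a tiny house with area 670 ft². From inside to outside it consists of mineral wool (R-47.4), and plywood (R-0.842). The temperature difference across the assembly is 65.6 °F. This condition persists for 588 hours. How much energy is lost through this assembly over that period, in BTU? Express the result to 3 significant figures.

536000 BTU

R_total = 47.4 + 0.842 = 48.24 ft²·°F·h/BTU
Q = 670 × 65.6 / 48.24 = 911.1 BTU/h
E = 911.1 × 588 = 535700 BTU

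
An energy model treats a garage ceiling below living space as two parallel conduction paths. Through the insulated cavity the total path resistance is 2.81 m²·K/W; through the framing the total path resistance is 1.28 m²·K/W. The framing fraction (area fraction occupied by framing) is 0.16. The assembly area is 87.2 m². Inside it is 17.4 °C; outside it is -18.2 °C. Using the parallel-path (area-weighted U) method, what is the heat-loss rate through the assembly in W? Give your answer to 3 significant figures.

U_eff = 0.84/2.81 + 0.16/1.28 = 0.2989 + 0.125 = 0.4239
R_eff = 1/U_eff = 2.359 m²·K/W
Q = 87.2 × (17.4 − (-18.2)) / 2.359 = 1316 W

1320 W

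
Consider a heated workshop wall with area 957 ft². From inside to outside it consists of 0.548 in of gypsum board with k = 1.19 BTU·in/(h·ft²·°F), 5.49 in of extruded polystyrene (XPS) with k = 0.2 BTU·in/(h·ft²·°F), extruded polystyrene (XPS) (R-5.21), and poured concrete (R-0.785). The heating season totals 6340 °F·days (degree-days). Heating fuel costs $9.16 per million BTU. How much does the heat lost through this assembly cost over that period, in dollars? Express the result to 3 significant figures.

39.3 dollars

0.548/1.19 = 0.4605
5.49/0.2 = 27.45
R_total = 0.4605 + 27.45 + 5.21 + 0.785 = 33.91 ft²·°F·h/BTU
E = A × HDD × 24 / R = 957 × 6340 × 24 / 33.91 = 4295000 BTU
Cost = 4295000/10⁶ × 9.16 = $39.34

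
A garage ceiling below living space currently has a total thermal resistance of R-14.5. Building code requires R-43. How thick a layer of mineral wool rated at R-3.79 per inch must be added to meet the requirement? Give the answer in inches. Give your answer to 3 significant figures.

ΔR = 43 − 14.5 = 28.5 ft²·°F·h/BTU
L = ΔR / (R/in) = 28.5/3.79 = 7.52 in

7.52 in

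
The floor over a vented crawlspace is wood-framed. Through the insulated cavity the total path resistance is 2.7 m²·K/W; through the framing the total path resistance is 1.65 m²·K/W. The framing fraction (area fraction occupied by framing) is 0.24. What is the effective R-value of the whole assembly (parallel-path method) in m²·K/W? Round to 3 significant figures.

U_eff = 0.76/2.7 + 0.24/1.65 = 0.2815 + 0.1455 = 0.4269
R_eff = 1/U_eff = 2.342 m²·K/W

2.34 m²·K/W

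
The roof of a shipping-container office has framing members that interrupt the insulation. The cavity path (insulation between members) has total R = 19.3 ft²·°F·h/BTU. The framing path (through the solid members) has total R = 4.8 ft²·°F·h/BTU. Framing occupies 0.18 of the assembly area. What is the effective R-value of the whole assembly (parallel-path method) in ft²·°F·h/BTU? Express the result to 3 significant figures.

12.5 ft²·°F·h/BTU

U_eff = 0.82/19.3 + 0.18/4.8 = 0.04249 + 0.0375 = 0.07999
R_eff = 1/U_eff = 12.5 ft²·°F·h/BTU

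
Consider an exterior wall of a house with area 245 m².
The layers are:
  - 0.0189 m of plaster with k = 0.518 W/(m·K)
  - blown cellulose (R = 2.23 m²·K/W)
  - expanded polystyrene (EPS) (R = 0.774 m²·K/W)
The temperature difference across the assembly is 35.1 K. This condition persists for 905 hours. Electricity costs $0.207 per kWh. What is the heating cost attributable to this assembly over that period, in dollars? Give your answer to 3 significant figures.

530 dollars

0.0189/0.518 = 0.03649
R_total = 0.03649 + 2.23 + 0.774 = 3.04 m²·K/W
Q = 245 × 35.1 / 3.04 = 2828 W
E = 2828 W × 905 h / 1000 = 2560 kWh
Cost = 2560 × 0.207 = $529.8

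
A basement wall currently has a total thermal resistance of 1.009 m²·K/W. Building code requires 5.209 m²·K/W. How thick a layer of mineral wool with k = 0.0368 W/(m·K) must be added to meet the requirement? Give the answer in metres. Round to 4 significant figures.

0.1546 m

ΔR = 5.209 − 1.009 = 4.2 m²·K/W
L = ΔR × k = 4.2 × 0.0368 = 0.15456 m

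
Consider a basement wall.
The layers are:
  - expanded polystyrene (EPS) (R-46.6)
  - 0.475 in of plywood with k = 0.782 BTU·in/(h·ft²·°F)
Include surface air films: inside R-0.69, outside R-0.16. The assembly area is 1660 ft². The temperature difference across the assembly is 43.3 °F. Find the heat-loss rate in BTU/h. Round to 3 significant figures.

0.475/0.782 = 0.6074
R_total = 0.69 + 46.6 + 0.6074 + 0.16 = 48.06 ft²·°F·h/BTU
Q = A·ΔT/R = 1660 × 43.3 / 48.06 = 1496 BTU/h

1500 BTU/h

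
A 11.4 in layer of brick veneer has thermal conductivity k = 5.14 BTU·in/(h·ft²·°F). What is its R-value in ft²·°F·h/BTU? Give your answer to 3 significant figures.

2.22 ft²·°F·h/BTU

R = L/k = 11.4/5.14 = 2.218 ft²·°F·h/BTU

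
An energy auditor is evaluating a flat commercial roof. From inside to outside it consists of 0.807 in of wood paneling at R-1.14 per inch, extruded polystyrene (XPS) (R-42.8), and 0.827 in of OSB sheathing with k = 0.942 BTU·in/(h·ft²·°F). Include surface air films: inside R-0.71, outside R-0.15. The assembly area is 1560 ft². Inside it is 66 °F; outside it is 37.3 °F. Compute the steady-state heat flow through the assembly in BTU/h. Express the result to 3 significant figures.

0.807 × 1.14 = 0.92
0.827/0.942 = 0.8779
R_total = 0.71 + 0.92 + 42.8 + 0.8779 + 0.15 = 45.46 ft²·°F·h/BTU
Q = A·ΔT/R = 1560 × (66 − 37.3) / 45.46 = 984.9 BTU/h

985 BTU/h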